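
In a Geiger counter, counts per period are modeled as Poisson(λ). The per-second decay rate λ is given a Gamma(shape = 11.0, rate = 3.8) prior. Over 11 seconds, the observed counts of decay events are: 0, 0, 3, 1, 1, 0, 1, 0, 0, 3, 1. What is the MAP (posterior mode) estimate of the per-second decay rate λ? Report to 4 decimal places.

With a Gamma(shape α, rate β) prior, the Poisson likelihood is conjugate: the posterior is Gamma(α + ΣXᵢ, β + n).
Sum of counts S = 10 over n = 11 seconds.
Posterior: Gamma(α+S, β+n) = Gamma(11.0+10, 3.8+11) = Gamma(21.0, 14.8).
Mode of Gamma(α,β) for α≥1 is (α−1)/β = 20.0/14.8 = 1.3514.

1.3514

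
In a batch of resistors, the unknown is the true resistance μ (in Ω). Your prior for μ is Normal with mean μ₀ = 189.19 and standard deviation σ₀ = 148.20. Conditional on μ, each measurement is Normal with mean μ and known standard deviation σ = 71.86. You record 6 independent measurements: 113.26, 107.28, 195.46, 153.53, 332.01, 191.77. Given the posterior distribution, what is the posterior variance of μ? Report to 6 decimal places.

For Normal data with known variance σ², a Normal(μ₀, σ₀²) prior on μ is conjugate. Posterior precision = 1/σ₀² + n/σ²; posterior mean is the precision-weighted average of μ₀ and x̄.
σ₀² = 148.20² = 21963.24, σ² = 71.86² = 5163.8596; σ² + n·σ₀² = 5163.8596 + 6·21963.24 = 136943.2996.
Posterior precision = 1/σ₀² + n/σ² = 1/21963.24 + 6/5163.8596 = (σ² + n·σ₀²)/(σ₀²σ²) = 136943.2996/(21963.24·5163.8596); posterior variance σₙ² = σ₀²σ²/(σ² + n·σ₀²) = 21963.24·5163.8596/136943.2996 = 828.190120.

828.190120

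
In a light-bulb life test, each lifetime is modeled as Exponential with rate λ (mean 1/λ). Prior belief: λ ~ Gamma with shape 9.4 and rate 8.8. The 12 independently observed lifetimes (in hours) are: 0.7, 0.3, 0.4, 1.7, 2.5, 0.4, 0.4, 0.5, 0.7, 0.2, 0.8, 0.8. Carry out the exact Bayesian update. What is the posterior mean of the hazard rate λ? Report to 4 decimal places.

1.1758

With a Gamma(shape α, rate β) prior on the exponential rate λ, the posterior after n observations with total T = Σxᵢ is Gamma(α+n, β+T).
Sum of observations T = 9.4 hours; n = 12.
Posterior: Gamma(9.4+12, 8.8+9.4) = Gamma(21.4, 18.2).
Posterior mean of λ = α/β = 21.4/18.2 = 1.1758.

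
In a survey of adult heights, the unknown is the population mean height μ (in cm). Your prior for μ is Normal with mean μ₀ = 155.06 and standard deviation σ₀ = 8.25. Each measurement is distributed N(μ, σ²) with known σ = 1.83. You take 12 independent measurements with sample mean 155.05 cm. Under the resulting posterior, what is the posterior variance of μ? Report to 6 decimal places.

For Normal data with known variance σ², a Normal(μ₀, σ₀²) prior on μ is conjugate. Posterior precision = 1/σ₀² + n/σ²; posterior mean is the precision-weighted average of μ₀ and x̄.
σ₀² = 8.25² = 68.0625, σ² = 1.83² = 3.3489; σ² + n·σ₀² = 3.3489 + 12·68.0625 = 820.0989.
Posterior precision = 1/σ₀² + n/σ² = 1/68.0625 + 12/3.3489 = (σ² + n·σ₀²)/(σ₀²σ²) = 820.0989/(68.0625·3.3489); posterior variance σₙ² = σ₀²σ²/(σ² + n·σ₀²) = 68.0625·3.3489/820.0989 = 0.277935.

0.277935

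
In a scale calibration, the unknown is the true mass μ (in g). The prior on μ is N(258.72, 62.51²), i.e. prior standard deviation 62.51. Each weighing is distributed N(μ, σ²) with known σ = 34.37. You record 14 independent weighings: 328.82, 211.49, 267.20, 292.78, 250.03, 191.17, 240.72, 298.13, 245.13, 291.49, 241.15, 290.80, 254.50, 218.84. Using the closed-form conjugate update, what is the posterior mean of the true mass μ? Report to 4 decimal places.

For Normal data with known variance σ², a Normal(μ₀, σ₀²) prior on μ is conjugate. Posterior precision = 1/σ₀² + n/σ²; posterior mean is the precision-weighted average of μ₀ and x̄.
Σxᵢ = 328.82 + 211.49 + 267.20 + 292.78 + 250.03 + 191.17 + 240.72 + 298.13 + 245.13 + 291.49 + 241.15 + 290.80 + 254.50 + 218.84 = 3622.25, so n·x̄ = 3622.25.
σ₀² = 62.51² = 3907.5001, σ² = 34.37² = 1181.2969; σ² + n·σ₀² = 1181.2969 + 14·3907.5001 = 55886.2983.
Posterior mean = (μ₀/σ₀² + n·x̄/σ²)/(1/σ₀² + n/σ²) = (σ²·μ₀ + σ₀²·n·x̄)/(σ² + n·σ₀²) = (1181.2969·258.72 + 3907.5001·3622.25)/55886.2983 = 14459567.371193/55886.2983 = 258.7319.

258.7319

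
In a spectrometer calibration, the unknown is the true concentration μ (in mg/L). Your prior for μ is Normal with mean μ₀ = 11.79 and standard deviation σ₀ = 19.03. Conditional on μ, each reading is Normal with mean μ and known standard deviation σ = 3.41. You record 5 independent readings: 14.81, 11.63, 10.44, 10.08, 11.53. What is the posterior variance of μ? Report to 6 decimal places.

For Normal data with known variance σ², a Normal(μ₀, σ₀²) prior on μ is conjugate. Posterior precision = 1/σ₀² + n/σ²; posterior mean is the precision-weighted average of μ₀ and x̄.
σ₀² = 19.03² = 362.1409, σ² = 3.41² = 11.6281; σ² + n·σ₀² = 11.6281 + 5·362.1409 = 1822.3326.
Posterior precision = 1/σ₀² + n/σ² = 1/362.1409 + 5/11.6281 = (σ² + n·σ₀²)/(σ₀²σ²) = 1822.3326/(362.1409·11.6281); posterior variance σₙ² = σ₀²σ²/(σ² + n·σ₀²) = 362.1409·11.6281/1822.3326 = 2.310780.

2.310780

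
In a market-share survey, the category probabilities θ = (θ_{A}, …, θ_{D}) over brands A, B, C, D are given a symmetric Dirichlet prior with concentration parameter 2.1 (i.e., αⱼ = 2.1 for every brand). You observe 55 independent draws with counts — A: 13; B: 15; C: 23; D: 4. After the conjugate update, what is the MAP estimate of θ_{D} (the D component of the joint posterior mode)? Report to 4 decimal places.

0.0859

The Dirichlet prior is conjugate to the Multinomial likelihood: each posterior αⱼ = prior αⱼ + observed count nⱼ.
Posterior concentration: (15.1, 17.1, 25.1, 6.1), total = 63.4.
Joint mode component: (α_{D}−1)/(Σα−K) = 5.1/59.4 = 0.0859.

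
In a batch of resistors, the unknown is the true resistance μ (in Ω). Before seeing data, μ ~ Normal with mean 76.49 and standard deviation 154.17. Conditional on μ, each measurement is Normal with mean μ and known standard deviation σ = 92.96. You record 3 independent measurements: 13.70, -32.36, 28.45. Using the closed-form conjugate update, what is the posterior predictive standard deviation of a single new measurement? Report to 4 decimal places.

For Normal data with known variance σ², a Normal(μ₀, σ₀²) prior on μ is conjugate. Posterior precision = 1/σ₀² + n/σ²; posterior mean is the precision-weighted average of μ₀ and x̄.
σ₀² = 154.17² = 23768.3889, σ² = 92.96² = 8641.5616; σ² + n·σ₀² = 8641.5616 + 3·23768.3889 = 79946.7283.
Posterior precision = 1/σ₀² + n/σ² = 1/23768.3889 + 3/8641.5616 = (σ² + n·σ₀²)/(σ₀²σ²) = 79946.7283/(23768.3889·8641.5616); posterior variance σₙ² = σ₀²σ²/(σ² + n·σ₀²) = 23768.3889·8641.5616/79946.7283 = 2569.160755.
Predictive variance for one new observation = σₙ² + σ² = 23768.3889·8641.5616/79946.7283 + 8641.5616 = σ²·(σ₀² + 79946.7283)/79946.7283 = 8641.5616·103715.1172/79946.7283 = 11210.722355; SD = √(8641.5616·103715.1172/79946.7283) = 105.8807.

105.8807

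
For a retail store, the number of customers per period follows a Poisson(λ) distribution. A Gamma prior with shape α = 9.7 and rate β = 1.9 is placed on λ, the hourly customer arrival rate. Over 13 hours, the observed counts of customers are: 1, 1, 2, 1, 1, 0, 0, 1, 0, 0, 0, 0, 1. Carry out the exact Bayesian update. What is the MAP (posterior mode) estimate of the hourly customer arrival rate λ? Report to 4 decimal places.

1.1208

With a Gamma(shape α, rate β) prior, the Poisson likelihood is conjugate: the posterior is Gamma(α + ΣXᵢ, β + n).
Sum of counts S = 8 over n = 13 hours.
Posterior: Gamma(α+S, β+n) = Gamma(9.7+8, 1.9+13) = Gamma(17.7, 14.9).
Mode of Gamma(α,β) for α≥1 is (α−1)/β = 16.7/14.9 = 1.1208.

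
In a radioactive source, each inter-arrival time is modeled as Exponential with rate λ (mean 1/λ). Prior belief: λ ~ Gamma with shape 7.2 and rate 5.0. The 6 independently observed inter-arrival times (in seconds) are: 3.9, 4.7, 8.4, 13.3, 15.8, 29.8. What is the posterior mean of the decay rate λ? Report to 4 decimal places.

0.1632

With a Gamma(shape α, rate β) prior on the exponential rate λ, the posterior after n observations with total T = Σxᵢ is Gamma(α+n, β+T).
Sum of observations T = 75.9 seconds; n = 6.
Posterior: Gamma(7.2+6, 5.0+75.9) = Gamma(13.2, 80.9).
Posterior mean of λ = α/β = 13.2/80.9 = 0.1632.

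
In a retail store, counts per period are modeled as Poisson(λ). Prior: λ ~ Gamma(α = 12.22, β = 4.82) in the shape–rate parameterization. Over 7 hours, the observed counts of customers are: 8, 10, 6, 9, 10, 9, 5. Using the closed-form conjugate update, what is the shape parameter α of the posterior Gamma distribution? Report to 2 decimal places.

69.22

With a Gamma(shape α, rate β) prior, the Poisson likelihood is conjugate: the posterior is Gamma(α + ΣXᵢ, β + n).
Sum of counts S = 57 over n = 7 hours.
Posterior: Gamma(α+S, β+n) = Gamma(12.22+57, 4.82+7) = Gamma(69.22, 11.82).
Posterior α = 69.22.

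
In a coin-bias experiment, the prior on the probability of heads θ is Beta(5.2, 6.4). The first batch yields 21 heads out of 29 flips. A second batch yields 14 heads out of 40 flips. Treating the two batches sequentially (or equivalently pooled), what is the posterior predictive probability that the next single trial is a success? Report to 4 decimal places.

The Beta prior is conjugate to a Binomial/Bernoulli likelihood; the update adds successes to α and failures to β.
After batch 1: Beta(5.2+21, 6.4+8) = Beta(26.2, 14.4).
After batch 2: Beta(26.2+14, 14.4+26) = Beta(40.2, 40.4).
For a single future Bernoulli trial, P(success | data) = α/(α+β) = 0.4988.

0.4988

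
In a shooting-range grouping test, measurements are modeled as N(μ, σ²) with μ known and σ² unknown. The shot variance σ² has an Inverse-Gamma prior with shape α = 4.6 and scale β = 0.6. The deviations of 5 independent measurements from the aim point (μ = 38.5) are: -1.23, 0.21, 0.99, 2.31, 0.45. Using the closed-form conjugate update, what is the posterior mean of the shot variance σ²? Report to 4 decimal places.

With known mean μ and an Inverse-Gamma(α, β) prior on σ², the Normal likelihood is conjugate: posterior is Inv-Gamma(α + n/2, β + Σ(xᵢ−μ)²/2).
Σ(xᵢ−μ)² = (-1.23)² + (0.21)² + (0.99)² + (2.31)² + (0.45)² = 8.0757.
Posterior: Inv-Gamma(4.6 + 5/2, 0.6 + 8.0757/2) = Inv-Gamma(7.10, 4.63785).
E[σ²|data] = β/(α−1) = 4.63785/6.10 = 0.7603.

0.7603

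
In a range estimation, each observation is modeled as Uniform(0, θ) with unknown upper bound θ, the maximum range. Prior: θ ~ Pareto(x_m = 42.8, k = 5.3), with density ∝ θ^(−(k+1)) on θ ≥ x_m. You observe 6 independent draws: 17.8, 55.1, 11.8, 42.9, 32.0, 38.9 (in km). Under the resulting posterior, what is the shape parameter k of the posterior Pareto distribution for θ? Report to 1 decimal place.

11.3

A Pareto(scale x_m, shape k) prior on the upper bound θ of Uniform(0, θ) is conjugate: posterior is Pareto(max(x_m, max xᵢ), k + n).
Sample maximum = 55.1; prior scale x_m = 42.8 → posterior scale = max = 55.1.
Posterior shape = 5.3 + 6 = 11.3.
Posterior shape k = 11.3.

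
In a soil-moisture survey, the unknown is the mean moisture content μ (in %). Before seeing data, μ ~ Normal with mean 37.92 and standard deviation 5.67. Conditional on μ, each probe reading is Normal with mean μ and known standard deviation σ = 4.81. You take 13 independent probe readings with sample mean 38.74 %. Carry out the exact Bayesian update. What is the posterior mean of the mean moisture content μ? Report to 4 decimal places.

For Normal data with known variance σ², a Normal(μ₀, σ₀²) prior on μ is conjugate. Posterior precision = 1/σ₀² + n/σ²; posterior mean is the precision-weighted average of μ₀ and x̄.
n·x̄ = 13·38.74 = 503.62.
σ₀² = 5.67² = 32.1489, σ² = 4.81² = 23.1361; σ² + n·σ₀² = 23.1361 + 13·32.1489 = 441.0718.
Posterior mean = (μ₀/σ₀² + n·x̄/σ²)/(1/σ₀² + n/σ²) = (σ²·μ₀ + σ₀²·n·x̄)/(σ² + n·σ₀²) = (23.1361·37.92 + 32.1489·503.62)/441.0718 = 17068.14993/441.0718 = 38.6970.

38.6970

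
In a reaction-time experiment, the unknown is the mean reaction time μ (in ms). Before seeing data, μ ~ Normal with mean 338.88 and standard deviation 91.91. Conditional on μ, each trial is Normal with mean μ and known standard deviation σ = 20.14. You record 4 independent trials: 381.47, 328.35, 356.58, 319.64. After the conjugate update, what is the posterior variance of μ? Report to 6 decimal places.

For Normal data with known variance σ², a Normal(μ₀, σ₀²) prior on μ is conjugate. Posterior precision = 1/σ₀² + n/σ²; posterior mean is the precision-weighted average of μ₀ and x̄.
σ₀² = 91.91² = 8447.4481, σ² = 20.14² = 405.6196; σ² + n·σ₀² = 405.6196 + 4·8447.4481 = 34195.412.
Posterior precision = 1/σ₀² + n/σ² = 1/8447.4481 + 4/405.6196 = (σ² + n·σ₀²)/(σ₀²σ²) = 34195.412/(8447.4481·405.6196); posterior variance σₙ² = σ₀²σ²/(σ² + n·σ₀²) = 8447.4481·405.6196/34195.412 = 100.202054.

100.202054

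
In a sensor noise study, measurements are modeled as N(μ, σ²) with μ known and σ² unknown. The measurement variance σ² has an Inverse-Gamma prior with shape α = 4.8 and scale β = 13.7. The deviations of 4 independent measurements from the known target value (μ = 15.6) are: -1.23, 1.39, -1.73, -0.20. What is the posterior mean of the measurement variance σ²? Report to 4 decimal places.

With known mean μ and an Inverse-Gamma(α, β) prior on σ², the Normal likelihood is conjugate: posterior is Inv-Gamma(α + n/2, β + Σ(xᵢ−μ)²/2).
Σ(xᵢ−μ)² = (-1.23)² + (1.39)² + (-1.73)² + (-0.20)² = 6.4779.
Posterior: Inv-Gamma(4.8 + 4/2, 13.7 + 6.4779/2) = Inv-Gamma(6.80, 16.93895).
E[σ²|data] = β/(α−1) = 16.93895/5.80 = 2.9205.

2.9205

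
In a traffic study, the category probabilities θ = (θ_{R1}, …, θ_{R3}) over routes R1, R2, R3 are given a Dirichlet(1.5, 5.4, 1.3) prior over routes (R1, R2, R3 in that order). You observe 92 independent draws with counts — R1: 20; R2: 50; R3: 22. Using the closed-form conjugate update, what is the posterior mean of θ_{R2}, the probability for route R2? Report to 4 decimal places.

0.5529

The Dirichlet prior is conjugate to the Multinomial likelihood: each posterior αⱼ = prior αⱼ + observed count nⱼ.
Posterior concentration: (21.5, 55.4, 23.3), total = 100.2.
E[θ_{R2}|data] = α_{R2}/Σα = 55.4/100.2 = 0.5529.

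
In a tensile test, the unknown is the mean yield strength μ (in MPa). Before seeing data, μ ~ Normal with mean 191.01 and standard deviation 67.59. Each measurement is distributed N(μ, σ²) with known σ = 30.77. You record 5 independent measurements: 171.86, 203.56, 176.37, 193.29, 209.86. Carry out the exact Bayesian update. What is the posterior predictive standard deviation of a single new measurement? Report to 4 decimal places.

For Normal data with known variance σ², a Normal(μ₀, σ₀²) prior on μ is conjugate. Posterior precision = 1/σ₀² + n/σ²; posterior mean is the precision-weighted average of μ₀ and x̄.
σ₀² = 67.59² = 4568.4081, σ² = 30.77² = 946.7929; σ² + n·σ₀² = 946.7929 + 5·4568.4081 = 23788.8334.
Posterior precision = 1/σ₀² + n/σ² = 1/4568.4081 + 5/946.7929 = (σ² + n·σ₀²)/(σ₀²σ²) = 23788.8334/(4568.4081·946.7929); posterior variance σₙ² = σ₀²σ²/(σ² + n·σ₀²) = 4568.4081·946.7929/23788.8334 = 181.822130.
Predictive variance for one new observation = σₙ² + σ² = 4568.4081·946.7929/23788.8334 + 946.7929 = σ²·(σ₀² + 23788.8334)/23788.8334 = 946.7929·28357.2415/23788.8334 = 1128.615030; SD = √(946.7929·28357.2415/23788.8334) = 33.5949.

33.5949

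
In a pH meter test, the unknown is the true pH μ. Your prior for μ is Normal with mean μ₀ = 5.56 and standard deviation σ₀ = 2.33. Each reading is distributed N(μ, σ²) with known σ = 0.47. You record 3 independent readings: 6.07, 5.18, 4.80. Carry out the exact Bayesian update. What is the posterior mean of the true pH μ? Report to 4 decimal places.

5.3528

For Normal data with known variance σ², a Normal(μ₀, σ₀²) prior on μ is conjugate. Posterior precision = 1/σ₀² + n/σ²; posterior mean is the precision-weighted average of μ₀ and x̄.
Σxᵢ = 6.07 + 5.18 + 4.80 = 16.05, so n·x̄ = 16.05.
σ₀² = 2.33² = 5.4289, σ² = 0.47² = 0.2209; σ² + n·σ₀² = 0.2209 + 3·5.4289 = 16.5076.
Posterior mean = (μ₀/σ₀² + n·x̄/σ²)/(1/σ₀² + n/σ²) = (σ²·μ₀ + σ₀²·n·x̄)/(σ² + n·σ₀²) = (0.2209·5.56 + 5.4289·16.05)/16.5076 = 88.362049/16.5076 = 5.3528.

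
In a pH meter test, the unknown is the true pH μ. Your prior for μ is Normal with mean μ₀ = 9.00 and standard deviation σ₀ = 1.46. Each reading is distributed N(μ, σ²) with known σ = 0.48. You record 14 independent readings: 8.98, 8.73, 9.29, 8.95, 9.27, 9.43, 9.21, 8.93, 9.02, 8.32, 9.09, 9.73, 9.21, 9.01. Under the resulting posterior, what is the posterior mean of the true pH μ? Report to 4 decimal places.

9.0829

For Normal data with known variance σ², a Normal(μ₀, σ₀²) prior on μ is conjugate. Posterior precision = 1/σ₀² + n/σ²; posterior mean is the precision-weighted average of μ₀ and x̄.
Σxᵢ = 8.98 + 8.73 + 9.29 + 8.95 + 9.27 + 9.43 + 9.21 + 8.93 + 9.02 + 8.32 + 9.09 + 9.73 + 9.21 + 9.01 = 127.17, so n·x̄ = 127.17.
σ₀² = 1.46² = 2.1316, σ² = 0.48² = 0.2304; σ² + n·σ₀² = 0.2304 + 14·2.1316 = 30.0728.
Posterior mean = (μ₀/σ₀² + n·x̄/σ²)/(1/σ₀² + n/σ²) = (σ²·μ₀ + σ₀²·n·x̄)/(σ² + n·σ₀²) = (0.2304·9.00 + 2.1316·127.17)/30.0728 = 273.149172/30.0728 = 9.0829.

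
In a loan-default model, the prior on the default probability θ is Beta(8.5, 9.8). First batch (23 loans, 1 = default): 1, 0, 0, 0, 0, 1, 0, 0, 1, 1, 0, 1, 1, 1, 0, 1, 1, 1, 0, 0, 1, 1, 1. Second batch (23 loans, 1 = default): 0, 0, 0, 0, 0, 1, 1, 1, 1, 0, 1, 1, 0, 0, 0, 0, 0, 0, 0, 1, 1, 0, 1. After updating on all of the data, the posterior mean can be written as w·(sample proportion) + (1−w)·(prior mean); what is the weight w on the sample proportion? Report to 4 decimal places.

0.7154

The Beta prior is conjugate to a Binomial/Bernoulli likelihood; the update adds successes to α and failures to β.
Total number of loans: n = 23 + 23 = 46.
Posterior mean = (α₀+k)/(α₀+β₀+n) = [n/(α₀+β₀+n)]·(k/n) + [(α₀+β₀)/(α₀+β₀+n)]·α₀/(α₀+β₀), so only n and the prior enter the weight.
The weight on the data is w = n/(α₀+β₀+n) = 46/(8.5+9.8+46) = 46/64.3 = 0.7154.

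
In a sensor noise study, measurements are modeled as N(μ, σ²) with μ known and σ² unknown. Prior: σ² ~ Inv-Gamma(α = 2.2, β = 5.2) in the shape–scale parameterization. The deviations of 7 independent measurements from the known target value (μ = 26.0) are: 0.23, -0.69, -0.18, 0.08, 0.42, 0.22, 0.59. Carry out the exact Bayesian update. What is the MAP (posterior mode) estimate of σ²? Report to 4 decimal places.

With known mean μ and an Inverse-Gamma(α, β) prior on σ², the Normal likelihood is conjugate: posterior is Inv-Gamma(α + n/2, β + Σ(xᵢ−μ)²/2).
Σ(xᵢ−μ)² = (0.23)² + (-0.69)² + (-0.18)² + (0.08)² + (0.42)² + (0.22)² + (0.59)² = 1.1407.
Posterior: Inv-Gamma(2.2 + 7/2, 5.2 + 1.1407/2) = Inv-Gamma(5.70, 5.77035).
Mode = β/(α+1) = 5.77035/6.70 = 0.8612.

0.8612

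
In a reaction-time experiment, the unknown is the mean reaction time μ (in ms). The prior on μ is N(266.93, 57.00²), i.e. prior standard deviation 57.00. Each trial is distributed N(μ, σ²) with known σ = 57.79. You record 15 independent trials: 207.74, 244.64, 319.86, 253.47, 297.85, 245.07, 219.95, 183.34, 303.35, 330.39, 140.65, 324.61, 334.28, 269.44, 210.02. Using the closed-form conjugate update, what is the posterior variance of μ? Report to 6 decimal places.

208.366768

For Normal data with known variance σ², a Normal(μ₀, σ₀²) prior on μ is conjugate. Posterior precision = 1/σ₀² + n/σ²; posterior mean is the precision-weighted average of μ₀ and x̄.
σ₀² = 57.00² = 3249, σ² = 57.79² = 3339.6841; σ² + n·σ₀² = 3339.6841 + 15·3249 = 52074.6841.
Posterior precision = 1/σ₀² + n/σ² = 1/3249 + 15/3339.6841 = (σ² + n·σ₀²)/(σ₀²σ²) = 52074.6841/(3249·3339.6841); posterior variance σₙ² = σ₀²σ²/(σ² + n·σ₀²) = 3249·3339.6841/52074.6841 = 208.366768.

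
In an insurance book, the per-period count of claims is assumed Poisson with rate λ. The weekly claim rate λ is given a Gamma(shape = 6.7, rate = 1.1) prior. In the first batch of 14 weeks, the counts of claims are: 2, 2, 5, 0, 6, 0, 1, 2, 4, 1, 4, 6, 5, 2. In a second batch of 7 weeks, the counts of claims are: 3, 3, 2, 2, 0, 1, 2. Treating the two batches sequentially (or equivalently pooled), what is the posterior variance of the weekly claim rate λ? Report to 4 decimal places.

0.1222

With a Gamma(shape α, rate β) prior, the Poisson likelihood is conjugate: the posterior is Gamma(α + ΣXᵢ, β + n).
Batch 1: sum of counts S = 40 over n = 14 weeks.
After batch 1: Gamma(α+S, β+n) = Gamma(6.7+40, 1.1+14) = Gamma(46.7, 15.1).
Batch 2: sum of counts S = 13 over n = 7 weeks.
After batch 2: Gamma(α+S, β+n) = Gamma(46.7+13, 15.1+7) = Gamma(59.7, 22.1).
Var = α/β² = 59.7/22.1² = 0.1222.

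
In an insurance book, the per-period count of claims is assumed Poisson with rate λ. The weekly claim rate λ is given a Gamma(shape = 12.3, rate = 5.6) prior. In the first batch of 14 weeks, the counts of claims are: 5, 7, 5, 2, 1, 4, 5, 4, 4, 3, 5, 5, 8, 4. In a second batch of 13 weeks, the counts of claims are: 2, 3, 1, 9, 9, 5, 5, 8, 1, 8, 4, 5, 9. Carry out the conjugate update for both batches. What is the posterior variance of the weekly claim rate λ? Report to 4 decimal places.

0.1348

With a Gamma(shape α, rate β) prior, the Poisson likelihood is conjugate: the posterior is Gamma(α + ΣXᵢ, β + n).
Batch 1: sum of counts S = 62 over n = 14 weeks.
After batch 1: Gamma(α+S, β+n) = Gamma(12.3+62, 5.6+14) = Gamma(74.3, 19.6).
Batch 2: sum of counts S = 69 over n = 13 weeks.
After batch 2: Gamma(α+S, β+n) = Gamma(74.3+69, 19.6+13) = Gamma(143.3, 32.6).
Var = α/β² = 143.3/32.6² = 0.1348.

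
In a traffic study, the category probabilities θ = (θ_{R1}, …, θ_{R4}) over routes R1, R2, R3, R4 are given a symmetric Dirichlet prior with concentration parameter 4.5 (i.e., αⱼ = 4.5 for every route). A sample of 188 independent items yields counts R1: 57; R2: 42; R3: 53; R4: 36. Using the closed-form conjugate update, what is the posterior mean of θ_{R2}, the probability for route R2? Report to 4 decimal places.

0.2257

The Dirichlet prior is conjugate to the Multinomial likelihood: each posterior αⱼ = prior αⱼ + observed count nⱼ.
Posterior concentration: (61.5, 46.5, 57.5, 40.5), total = 206.0.
E[θ_{R2}|data] = α_{R2}/Σα = 46.5/206.0 = 0.2257.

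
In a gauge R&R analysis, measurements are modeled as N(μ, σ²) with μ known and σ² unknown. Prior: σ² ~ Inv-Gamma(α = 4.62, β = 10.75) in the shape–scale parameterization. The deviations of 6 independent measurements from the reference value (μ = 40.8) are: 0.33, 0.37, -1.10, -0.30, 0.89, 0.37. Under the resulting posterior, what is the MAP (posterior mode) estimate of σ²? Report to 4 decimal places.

With known mean μ and an Inverse-Gamma(α, β) prior on σ², the Normal likelihood is conjugate: posterior is Inv-Gamma(α + n/2, β + Σ(xᵢ−μ)²/2).
Σ(xᵢ−μ)² = (0.33)² + (0.37)² + (-1.10)² + (-0.30)² + (0.89)² + (0.37)² = 2.4748.
Posterior: Inv-Gamma(4.62 + 6/2, 10.75 + 2.4748/2) = Inv-Gamma(7.62, 11.98740).
Mode = β/(α+1) = 11.98740/8.62 = 1.3906.

1.3906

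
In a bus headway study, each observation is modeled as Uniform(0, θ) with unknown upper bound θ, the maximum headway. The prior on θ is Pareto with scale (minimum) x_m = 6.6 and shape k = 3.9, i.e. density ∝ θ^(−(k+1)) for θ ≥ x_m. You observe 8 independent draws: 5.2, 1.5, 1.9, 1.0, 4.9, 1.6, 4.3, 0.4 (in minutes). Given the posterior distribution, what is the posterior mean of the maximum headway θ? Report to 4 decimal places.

7.2055

A Pareto(scale x_m, shape k) prior on the upper bound θ of Uniform(0, θ) is conjugate: posterior is Pareto(max(x_m, max xᵢ), k + n).
Sample maximum = 5.2; prior scale x_m = 6.6 → posterior scale = max = 6.6.
Posterior shape = 3.9 + 8 = 11.9.
E[θ|data] = k·x_m/(k−1) = 11.9·6.6/10.9 = 7.2055.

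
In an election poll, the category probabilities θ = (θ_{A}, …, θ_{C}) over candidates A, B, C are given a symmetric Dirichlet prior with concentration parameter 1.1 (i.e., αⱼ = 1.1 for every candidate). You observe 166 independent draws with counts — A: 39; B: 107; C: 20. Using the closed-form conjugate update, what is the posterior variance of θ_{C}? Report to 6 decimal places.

0.000641

The Dirichlet prior is conjugate to the Multinomial likelihood: each posterior αⱼ = prior αⱼ + observed count nⱼ.
Posterior concentration: (40.1, 108.1, 21.1), total = 169.3.
Var[θ_j] = α_j(Σα−α_j)/((Σα)²(Σα+1)) = 21.1·148.2/(169.3²·170.3) = 0.000641.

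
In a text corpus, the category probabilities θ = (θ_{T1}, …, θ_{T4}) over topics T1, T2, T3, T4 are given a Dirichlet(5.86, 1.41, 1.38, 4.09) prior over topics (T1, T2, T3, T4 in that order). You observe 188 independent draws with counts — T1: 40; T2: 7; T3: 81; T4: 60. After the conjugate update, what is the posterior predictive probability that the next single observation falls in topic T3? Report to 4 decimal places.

0.4104

The Dirichlet prior is conjugate to the Multinomial likelihood: each posterior αⱼ = prior αⱼ + observed count nⱼ.
Posterior concentration: (45.86, 8.41, 82.38, 64.09), total = 200.74.
P(next = T3 | data) = α_{T3}/Σα = 0.4104.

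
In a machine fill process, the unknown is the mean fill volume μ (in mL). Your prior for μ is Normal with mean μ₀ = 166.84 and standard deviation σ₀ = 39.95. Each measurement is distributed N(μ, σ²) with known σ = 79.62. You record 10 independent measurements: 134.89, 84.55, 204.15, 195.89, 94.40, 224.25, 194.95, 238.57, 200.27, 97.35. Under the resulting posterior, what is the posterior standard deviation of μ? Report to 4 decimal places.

21.3006

For Normal data with known variance σ², a Normal(μ₀, σ₀²) prior on μ is conjugate. Posterior precision = 1/σ₀² + n/σ²; posterior mean is the precision-weighted average of μ₀ and x̄.
σ₀² = 39.95² = 1596.0025, σ² = 79.62² = 6339.3444; σ² + n·σ₀² = 6339.3444 + 10·1596.0025 = 22299.3694.
Posterior precision = 1/σ₀² + n/σ² = 1/1596.0025 + 10/6339.3444 = (σ² + n·σ₀²)/(σ₀²σ²) = 22299.3694/(1596.0025·6339.3444); posterior variance σₙ² = σ₀²σ²/(σ² + n·σ₀²) = 1596.0025·6339.3444/22299.3694 = 453.717293.
Posterior SD = √σₙ² = √(1596.0025·6339.3444/22299.3694) = 21.3006.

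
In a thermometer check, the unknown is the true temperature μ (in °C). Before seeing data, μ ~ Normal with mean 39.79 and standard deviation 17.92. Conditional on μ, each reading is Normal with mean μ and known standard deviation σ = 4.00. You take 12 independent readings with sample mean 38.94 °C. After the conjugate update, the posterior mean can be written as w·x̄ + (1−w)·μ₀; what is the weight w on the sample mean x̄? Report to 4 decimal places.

0.9959

For Normal data with known variance σ², a Normal(μ₀, σ₀²) prior on μ is conjugate. Posterior precision = 1/σ₀² + n/σ²; posterior mean is the precision-weighted average of μ₀ and x̄.
σ₀² = 17.92² = 321.1264, σ² = 4.00² = 16. Prior precision 1/σ₀² = 1/321.1264; data precision n/σ² = 12/16.
w = (n/σ²)/(1/σ₀² + n/σ²) = n·σ₀²/(σ² + n·σ₀²) = 12·321.1264/(16 + 12·321.1264) = 3853.5168/3869.5168 = 0.9959.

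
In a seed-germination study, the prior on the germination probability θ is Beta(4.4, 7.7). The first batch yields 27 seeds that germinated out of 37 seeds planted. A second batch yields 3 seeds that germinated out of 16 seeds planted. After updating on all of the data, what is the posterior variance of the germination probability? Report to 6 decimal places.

0.003770

The Beta prior is conjugate to a Binomial/Bernoulli likelihood; the update adds successes to α and failures to β.
After batch 1: Beta(4.4+27, 7.7+10) = Beta(31.4, 17.7).
After batch 2: Beta(31.4+3, 17.7+13) = Beta(34.4, 30.7).
Var = αβ/((α+β)²(α+β+1)) = 34.4·30.7/(65.1²·66.1) = 0.003770.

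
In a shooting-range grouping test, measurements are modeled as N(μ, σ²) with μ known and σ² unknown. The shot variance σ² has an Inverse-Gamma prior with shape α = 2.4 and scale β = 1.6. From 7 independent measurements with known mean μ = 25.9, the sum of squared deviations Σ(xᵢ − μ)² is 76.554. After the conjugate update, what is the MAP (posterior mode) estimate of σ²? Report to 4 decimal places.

5.7793

With known mean μ and an Inverse-Gamma(α, β) prior on σ², the Normal likelihood is conjugate: posterior is Inv-Gamma(α + n/2, β + Σ(xᵢ−μ)²/2).
Posterior: Inv-Gamma(2.4 + 7/2, 1.6 + 76.554/2) = Inv-Gamma(5.90, 39.8770).
Mode = β/(α+1) = 39.8770/6.90 = 5.7793.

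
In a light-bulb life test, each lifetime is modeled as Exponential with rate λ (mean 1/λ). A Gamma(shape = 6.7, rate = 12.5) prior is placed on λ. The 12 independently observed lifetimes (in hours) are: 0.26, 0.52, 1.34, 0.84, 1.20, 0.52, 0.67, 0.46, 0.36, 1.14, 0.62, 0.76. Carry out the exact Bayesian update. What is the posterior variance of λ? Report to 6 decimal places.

With a Gamma(shape α, rate β) prior on the exponential rate λ, the posterior after n observations with total T = Σxᵢ is Gamma(α+n, β+T).
Sum of observations T = 8.69 hours; n = 12.
Posterior: Gamma(6.7+12, 12.5+8.69) = Gamma(18.7, 21.19).
Var = α/β² = 0.041647.

0.041647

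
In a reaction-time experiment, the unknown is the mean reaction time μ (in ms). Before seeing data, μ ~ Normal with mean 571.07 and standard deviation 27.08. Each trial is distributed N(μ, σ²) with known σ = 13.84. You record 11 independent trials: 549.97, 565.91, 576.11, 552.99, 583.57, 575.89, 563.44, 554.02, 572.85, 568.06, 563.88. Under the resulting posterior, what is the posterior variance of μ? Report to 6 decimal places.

17.009340

For Normal data with known variance σ², a Normal(μ₀, σ₀²) prior on μ is conjugate. Posterior precision = 1/σ₀² + n/σ²; posterior mean is the precision-weighted average of μ₀ and x̄.
σ₀² = 27.08² = 733.3264, σ² = 13.84² = 191.5456; σ² + n·σ₀² = 191.5456 + 11·733.3264 = 8258.136.
Posterior precision = 1/σ₀² + n/σ² = 1/733.3264 + 11/191.5456 = (σ² + n·σ₀²)/(σ₀²σ²) = 8258.136/(733.3264·191.5456); posterior variance σₙ² = σ₀²σ²/(σ² + n·σ₀²) = 733.3264·191.5456/8258.136 = 17.009340.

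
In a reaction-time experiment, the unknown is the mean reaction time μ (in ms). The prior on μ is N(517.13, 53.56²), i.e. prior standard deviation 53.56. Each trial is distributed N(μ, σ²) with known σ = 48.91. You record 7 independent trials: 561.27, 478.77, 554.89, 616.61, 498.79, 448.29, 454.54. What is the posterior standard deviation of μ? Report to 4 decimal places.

17.4747

For Normal data with known variance σ², a Normal(μ₀, σ₀²) prior on μ is conjugate. Posterior precision = 1/σ₀² + n/σ²; posterior mean is the precision-weighted average of μ₀ and x̄.
σ₀² = 53.56² = 2868.6736, σ² = 48.91² = 2392.1881; σ² + n·σ₀² = 2392.1881 + 7·2868.6736 = 22472.9033.
Posterior precision = 1/σ₀² + n/σ² = 1/2868.6736 + 7/2392.1881 = (σ² + n·σ₀²)/(σ₀²σ²) = 22472.9033/(2868.6736·2392.1881); posterior variance σₙ² = σ₀²σ²/(σ² + n·σ₀²) = 2868.6736·2392.1881/22472.9033 = 305.363609.
Posterior SD = √σₙ² = √(2868.6736·2392.1881/22472.9033) = 17.4747.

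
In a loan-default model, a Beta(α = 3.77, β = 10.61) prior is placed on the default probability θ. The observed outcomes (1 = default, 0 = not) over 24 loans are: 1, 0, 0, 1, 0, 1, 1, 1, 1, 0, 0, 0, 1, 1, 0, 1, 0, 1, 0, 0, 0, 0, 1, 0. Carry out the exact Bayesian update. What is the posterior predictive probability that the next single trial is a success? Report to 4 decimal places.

The Beta prior is conjugate to a Binomial/Bernoulli likelihood; the update adds successes to α and failures to β.
Posterior: Beta(α+k, β+n−k) = Beta(3.77+11, 10.61+13) = Beta(14.77, 23.61).
For a single future Bernoulli trial, P(success | data) = α/(α+β) = 0.3848.

0.3848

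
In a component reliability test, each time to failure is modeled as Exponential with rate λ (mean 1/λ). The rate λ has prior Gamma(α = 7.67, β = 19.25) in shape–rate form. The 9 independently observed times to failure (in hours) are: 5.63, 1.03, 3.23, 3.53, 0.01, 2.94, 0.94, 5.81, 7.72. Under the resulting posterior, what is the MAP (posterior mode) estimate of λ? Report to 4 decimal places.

0.3128

With a Gamma(shape α, rate β) prior on the exponential rate λ, the posterior after n observations with total T = Σxᵢ is Gamma(α+n, β+T).
Sum of observations T = 30.84 hours; n = 9.
Posterior: Gamma(7.67+9, 19.25+30.84) = Gamma(16.67, 50.09).
Mode = (α−1)/β = 0.3128.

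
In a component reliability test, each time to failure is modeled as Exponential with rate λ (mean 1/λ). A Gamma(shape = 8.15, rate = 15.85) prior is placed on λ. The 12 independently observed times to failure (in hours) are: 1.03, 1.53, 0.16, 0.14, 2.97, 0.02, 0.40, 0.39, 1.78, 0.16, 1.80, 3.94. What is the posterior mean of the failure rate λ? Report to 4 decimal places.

With a Gamma(shape α, rate β) prior on the exponential rate λ, the posterior after n observations with total T = Σxᵢ is Gamma(α+n, β+T).
Sum of observations T = 14.32 hours; n = 12.
Posterior: Gamma(8.15+12, 15.85+14.32) = Gamma(20.15, 30.17).
Posterior mean of λ = α/β = 20.15/30.17 = 0.6679.

0.6679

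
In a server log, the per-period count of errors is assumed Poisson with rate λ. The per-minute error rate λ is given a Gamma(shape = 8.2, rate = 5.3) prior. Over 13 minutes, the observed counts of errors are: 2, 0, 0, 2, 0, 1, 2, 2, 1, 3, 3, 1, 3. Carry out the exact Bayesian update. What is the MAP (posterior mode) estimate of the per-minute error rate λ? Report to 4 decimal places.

1.4863

With a Gamma(shape α, rate β) prior, the Poisson likelihood is conjugate: the posterior is Gamma(α + ΣXᵢ, β + n).
Sum of counts S = 20 over n = 13 minutes.
Posterior: Gamma(α+S, β+n) = Gamma(8.2+20, 5.3+13) = Gamma(28.2, 18.3).
Mode of Gamma(α,β) for α≥1 is (α−1)/β = 27.2/18.3 = 1.4863.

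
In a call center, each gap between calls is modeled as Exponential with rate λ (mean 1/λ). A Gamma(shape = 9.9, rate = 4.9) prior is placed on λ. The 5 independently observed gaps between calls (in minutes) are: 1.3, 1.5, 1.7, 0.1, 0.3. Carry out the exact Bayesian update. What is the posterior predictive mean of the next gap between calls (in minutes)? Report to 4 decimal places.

0.7050

With a Gamma(shape α, rate β) prior on the exponential rate λ, the posterior after n observations with total T = Σxᵢ is Gamma(α+n, β+T).
Sum of observations T = 4.9 minutes; n = 5.
Posterior: Gamma(9.9+5, 4.9+4.9) = Gamma(14.9, 9.8).
The predictive distribution for the next observation is Lomax; its mean is β/(α−1) = 9.8/13.9 = 0.7050.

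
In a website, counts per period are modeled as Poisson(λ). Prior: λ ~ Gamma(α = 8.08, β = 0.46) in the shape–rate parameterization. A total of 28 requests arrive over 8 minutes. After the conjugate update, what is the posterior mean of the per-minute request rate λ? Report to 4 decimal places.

4.2648

With a Gamma(shape α, rate β) prior, the Poisson likelihood is conjugate: the posterior is Gamma(α + ΣXᵢ, β + n).
Posterior: Gamma(α+S, β+n) = Gamma(8.08+28, 0.46+8) = Gamma(36.08, 8.46).
Posterior mean = α/β = 36.08/8.46 = 4.2648.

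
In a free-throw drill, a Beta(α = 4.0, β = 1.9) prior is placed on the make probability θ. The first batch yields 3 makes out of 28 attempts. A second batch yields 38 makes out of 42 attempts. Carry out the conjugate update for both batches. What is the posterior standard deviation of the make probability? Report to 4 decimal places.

The Beta prior is conjugate to a Binomial/Bernoulli likelihood; the update adds successes to α and failures to β.
After batch 1: Beta(4.0+3, 1.9+25) = Beta(7.0, 26.9).
After batch 2: Beta(7.0+38, 26.9+4) = Beta(45.0, 30.9).
Var = αβ/((α+β)²(α+β+1)) = 45.0·30.9/(75.9²·76.9) = 0.00313878; SD = √0.00313878 = 0.0560.

0.0560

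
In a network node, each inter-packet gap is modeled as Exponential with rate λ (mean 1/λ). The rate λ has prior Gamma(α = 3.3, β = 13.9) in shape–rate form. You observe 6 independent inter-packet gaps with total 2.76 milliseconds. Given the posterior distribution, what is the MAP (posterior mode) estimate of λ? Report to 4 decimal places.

0.4982

With a Gamma(shape α, rate β) prior on the exponential rate λ, the posterior after n observations with total T = Σxᵢ is Gamma(α+n, β+T).
Posterior: Gamma(3.3+6, 13.9+2.76) = Gamma(9.3, 16.66).
Mode = (α−1)/β = 0.4982.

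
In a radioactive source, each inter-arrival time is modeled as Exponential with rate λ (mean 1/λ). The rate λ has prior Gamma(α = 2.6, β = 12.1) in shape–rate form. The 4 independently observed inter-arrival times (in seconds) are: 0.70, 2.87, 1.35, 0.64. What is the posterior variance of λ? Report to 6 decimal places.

0.021162

With a Gamma(shape α, rate β) prior on the exponential rate λ, the posterior after n observations with total T = Σxᵢ is Gamma(α+n, β+T).
Sum of observations T = 5.56 seconds; n = 4.
Posterior: Gamma(2.6+4, 12.1+5.56) = Gamma(6.6, 17.66).
Var = α/β² = 0.021162.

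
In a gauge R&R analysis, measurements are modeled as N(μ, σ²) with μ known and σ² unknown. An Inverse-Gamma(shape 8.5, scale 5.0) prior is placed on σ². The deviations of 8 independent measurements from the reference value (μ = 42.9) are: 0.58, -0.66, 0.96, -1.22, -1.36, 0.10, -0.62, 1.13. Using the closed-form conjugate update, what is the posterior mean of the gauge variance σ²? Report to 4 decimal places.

0.7262

With known mean μ and an Inverse-Gamma(α, β) prior on σ², the Normal likelihood is conjugate: posterior is Inv-Gamma(α + n/2, β + Σ(xᵢ−μ)²/2).
Σ(xᵢ−μ)² = (0.58)² + (-0.66)² + (0.96)² + (-1.22)² + (-1.36)² + (0.10)² + (-0.62)² + (1.13)² = 6.7029.
Posterior: Inv-Gamma(8.5 + 8/2, 5.0 + 6.7029/2) = Inv-Gamma(12.50, 8.35145).
E[σ²|data] = β/(α−1) = 8.35145/11.50 = 0.7262.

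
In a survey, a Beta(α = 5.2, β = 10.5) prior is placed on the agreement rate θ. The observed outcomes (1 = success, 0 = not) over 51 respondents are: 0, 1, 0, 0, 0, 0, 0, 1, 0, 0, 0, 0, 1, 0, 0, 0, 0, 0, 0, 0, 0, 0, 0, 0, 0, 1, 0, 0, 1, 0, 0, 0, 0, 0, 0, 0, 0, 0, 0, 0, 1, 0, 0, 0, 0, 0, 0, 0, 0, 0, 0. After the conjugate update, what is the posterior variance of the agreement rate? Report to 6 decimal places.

0.002064

The Beta prior is conjugate to a Binomial/Bernoulli likelihood; the update adds successes to α and failures to β.
Posterior: Beta(α+k, β+n−k) = Beta(5.2+6, 10.5+45) = Beta(11.2, 55.5).
Var = αβ/((α+β)²(α+β+1)) = 11.2·55.5/(66.7²·67.7) = 0.002064.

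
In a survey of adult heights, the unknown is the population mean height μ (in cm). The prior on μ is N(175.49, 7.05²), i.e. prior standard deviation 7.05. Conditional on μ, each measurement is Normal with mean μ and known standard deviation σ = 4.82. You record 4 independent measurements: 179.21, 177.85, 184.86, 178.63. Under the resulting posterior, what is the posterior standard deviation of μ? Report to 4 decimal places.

For Normal data with known variance σ², a Normal(μ₀, σ₀²) prior on μ is conjugate. Posterior precision = 1/σ₀² + n/σ²; posterior mean is the precision-weighted average of μ₀ and x̄.
σ₀² = 7.05² = 49.7025, σ² = 4.82² = 23.2324; σ² + n·σ₀² = 23.2324 + 4·49.7025 = 222.0424.
Posterior precision = 1/σ₀² + n/σ² = 1/49.7025 + 4/23.2324 = (σ² + n·σ₀²)/(σ₀²σ²) = 222.0424/(49.7025·23.2324); posterior variance σₙ² = σ₀²σ²/(σ² + n·σ₀²) = 49.7025·23.2324/222.0424 = 5.200396.
Posterior SD = √σₙ² = √(49.7025·23.2324/222.0424) = 2.2804.

2.2804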